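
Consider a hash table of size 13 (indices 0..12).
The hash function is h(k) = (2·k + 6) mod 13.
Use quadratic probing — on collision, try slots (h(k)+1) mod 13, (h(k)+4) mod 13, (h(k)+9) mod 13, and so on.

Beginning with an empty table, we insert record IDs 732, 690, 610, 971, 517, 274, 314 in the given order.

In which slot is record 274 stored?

9

Insert 732: h=1, slot 1 empty => index 1.
Insert 690: h=8, slot 8 empty => index 8.
Insert 610: h=4, slot 4 empty => index 4.
Insert 971: h=11, slot 11 empty => index 11.
Insert 517: h=0, slot 0 empty => index 0.
Insert 274: h=8, slot 8 occupied => index 9.
Insert 314: h=10, slot 10 empty => index 10.
Table: [517, 732, —, —, 610, —, —, —, 690, 274, 314, 971, —]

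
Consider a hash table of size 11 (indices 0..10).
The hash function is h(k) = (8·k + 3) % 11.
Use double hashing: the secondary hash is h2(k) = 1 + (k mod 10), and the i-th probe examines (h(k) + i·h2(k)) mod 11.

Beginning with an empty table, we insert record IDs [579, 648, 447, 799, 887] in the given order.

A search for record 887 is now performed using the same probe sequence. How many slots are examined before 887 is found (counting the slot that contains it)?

579: h=4 -> slot 4
648: h=6 -> slot 6
447: h=4, h2=8, probe 4,1 -> slot 1
799: h=4, h2=10, probe 4,3 -> slot 3
887: h=4, h2=8, probe 4,1,9 -> slot 9
Table: [—, 447, —, 799, 579, —, 648, —, —, 887, —]
Lookup 887: h=4, h2=8, probe 4,1,9 → found at 9.

3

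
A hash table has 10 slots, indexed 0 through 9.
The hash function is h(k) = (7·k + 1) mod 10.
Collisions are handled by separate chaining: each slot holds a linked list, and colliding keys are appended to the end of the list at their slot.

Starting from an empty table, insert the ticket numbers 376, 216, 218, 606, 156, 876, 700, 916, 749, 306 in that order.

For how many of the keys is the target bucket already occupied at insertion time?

Insert 376: h=3, bucket 3 empty → new chain.
Insert 216: h=3, bucket 3 nonempty → append to chain.
Insert 218: h=7, bucket 7 empty → new chain.
Insert 606: h=3, bucket 3 nonempty → append to chain.
Insert 156: h=3, bucket 3 nonempty → append to chain.
Insert 876: h=3, bucket 3 nonempty → append to chain.
Insert 700: h=1, bucket 1 empty → new chain.
Insert 916: h=3, bucket 3 nonempty → append to chain.
Insert 749: h=4, bucket 4 empty → new chain.
Insert 306: h=3, bucket 3 nonempty → append to chain.
Final buckets:
0: _
1: 700
2: _
3: 376 -> 216 -> 606 -> 156 -> 876 -> 916 -> 306
4: 749
5: _
6: _
7: 218
8: _
9: _

6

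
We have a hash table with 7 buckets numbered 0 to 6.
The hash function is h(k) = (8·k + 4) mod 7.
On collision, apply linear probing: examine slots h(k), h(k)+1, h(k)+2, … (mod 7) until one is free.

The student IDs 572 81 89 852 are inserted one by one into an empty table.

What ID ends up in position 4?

572: h=2 -> slot 2
81: h=1 -> slot 1
89: h=2, probe 2,3 -> slot 3
852: h=2, probe 2,3,4 -> slot 4
Table: [∅, 81, 572, 89, 852, ∅, ∅]

852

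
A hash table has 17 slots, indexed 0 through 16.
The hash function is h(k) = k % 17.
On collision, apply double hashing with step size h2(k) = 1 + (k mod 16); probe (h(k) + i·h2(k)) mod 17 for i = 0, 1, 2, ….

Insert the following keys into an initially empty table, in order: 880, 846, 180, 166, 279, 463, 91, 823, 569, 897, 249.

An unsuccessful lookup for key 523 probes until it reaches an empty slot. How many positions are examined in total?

6

Insert 880: h=13, slot 13 empty => index 13.
Insert 846: h=13, h2=15, slot 13 occupied => index 11.
Insert 180: h=10, slot 10 empty => index 10.
Insert 166: h=13, h2=7, slot 13 occupied => index 3.
Insert 279: h=7, slot 7 empty => index 7.
Insert 463: h=4, slot 4 empty => index 4.
Insert 91: h=6, slot 6 empty => index 6.
Insert 823: h=7, h2=8, slot 7 occupied => index 15.
Insert 569: h=8, slot 8 empty => index 8.
Insert 897: h=13, h2=2, slots 13,15 occupied => index 0.
Insert 249: h=11, h2=10, slots 11,4 occupied => index 14.
Table: [897, ∅, ∅, 166, 463, ∅, 91, 279, 569, ∅, 180, 846, ∅, 880, 249, 823, ∅]
Lookup 523: h=13, h2=12, probe 13,8,3,15,10,5 → slot 5 empty, not found.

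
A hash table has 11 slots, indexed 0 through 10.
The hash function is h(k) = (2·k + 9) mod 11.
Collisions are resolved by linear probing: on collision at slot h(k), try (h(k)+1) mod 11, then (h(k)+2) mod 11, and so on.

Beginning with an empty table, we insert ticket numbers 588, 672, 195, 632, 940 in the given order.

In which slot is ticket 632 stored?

9

588: h=8 -> slot 8
672: h=0 -> slot 0
195: h=3 -> slot 3
632: h=8, probe 8,9 -> slot 9
940: h=8, probe 8,9,10 -> slot 10
Table: [672, —, —, 195, —, —, —, —, 588, 632, 940]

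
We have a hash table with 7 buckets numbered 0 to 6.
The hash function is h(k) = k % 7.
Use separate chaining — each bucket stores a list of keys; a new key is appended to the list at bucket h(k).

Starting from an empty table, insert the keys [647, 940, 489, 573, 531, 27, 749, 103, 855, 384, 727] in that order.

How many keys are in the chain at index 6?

6

647 → bucket 3
940 → bucket 2
489 → bucket 6
573 → bucket 6 (collision)
531 → bucket 6 (collision)
27 → bucket 6 (collision)
749 → bucket 0
103 → bucket 5
855 → bucket 1
384 → bucket 6 (collision)
727 → bucket 6 (collision)
Final buckets:
0: 749
1: 855
2: 940
3: 647
4: _
5: 103
6: 489 -> 573 -> 531 -> 27 -> 384 -> 727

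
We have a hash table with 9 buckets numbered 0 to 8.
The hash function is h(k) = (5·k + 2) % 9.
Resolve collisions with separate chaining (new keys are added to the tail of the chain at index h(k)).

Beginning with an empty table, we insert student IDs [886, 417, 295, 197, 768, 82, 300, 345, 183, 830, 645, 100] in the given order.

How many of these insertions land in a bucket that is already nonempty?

5

886 → bucket 4
417 → bucket 8
295 → bucket 1
197 → bucket 6
768 → bucket 8 (collision)
82 → bucket 7
300 → bucket 8 (collision)
345 → bucket 8 (collision)
183 → bucket 8 (collision)
830 → bucket 3
645 → bucket 5
100 → bucket 7 (collision)
Final buckets:
0: .
1: 295
2: .
3: 830
4: 886
5: 645
6: 197
7: 82 -> 100
8: 417 -> 768 -> 300 -> 345 -> 183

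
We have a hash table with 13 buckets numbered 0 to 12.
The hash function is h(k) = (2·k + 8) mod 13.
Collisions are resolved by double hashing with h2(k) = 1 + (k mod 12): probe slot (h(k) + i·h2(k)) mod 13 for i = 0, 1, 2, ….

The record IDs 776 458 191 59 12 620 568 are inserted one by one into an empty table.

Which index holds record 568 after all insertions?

10

776: h=0 => slot 0
458: h=1 => slot 1
191: h=0, h2=12, probe 0,12 => slot 12
59: h=9 => slot 9
12: h=6 => slot 6
620: h=0, h2=9, probe 0,9,5 => slot 5
568: h=0, h2=5, probe 0,5,10 => slot 10
Table: [776, 458, _, _, _, 620, 12, _, _, 59, 568, _, 191]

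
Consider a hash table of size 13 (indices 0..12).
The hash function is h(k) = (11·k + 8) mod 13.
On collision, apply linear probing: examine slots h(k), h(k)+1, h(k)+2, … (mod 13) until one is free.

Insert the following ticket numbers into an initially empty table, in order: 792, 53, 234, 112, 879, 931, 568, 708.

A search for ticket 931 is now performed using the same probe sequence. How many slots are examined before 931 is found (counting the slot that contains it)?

5

792: h=10 → slot 10
53: h=6 → slot 6
234: h=8 → slot 8
112: h=5 → slot 5
879: h=5, probe 5,6,7 → slot 7
931: h=5, probe 5,6,7,8,9 → slot 9
568: h=3 → slot 3
708: h=9, probe 9,10,11 → slot 11
Table: [., ., ., 568, ., 112, 53, 879, 234, 931, 792, 708, .]
Lookup 931: h=5, probe 5,6,7,8,9 → found at 9.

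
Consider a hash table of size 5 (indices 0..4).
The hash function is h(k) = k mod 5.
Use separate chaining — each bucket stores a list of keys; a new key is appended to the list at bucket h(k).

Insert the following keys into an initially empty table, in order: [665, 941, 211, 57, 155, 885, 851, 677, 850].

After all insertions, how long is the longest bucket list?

4

Insert 665: h=0, bucket 0 empty -> new chain.
Insert 941: h=1, bucket 1 empty -> new chain.
Insert 211: h=1, bucket 1 nonempty -> append to chain.
Insert 57: h=2, bucket 2 empty -> new chain.
Insert 155: h=0, bucket 0 nonempty -> append to chain.
Insert 885: h=0, bucket 0 nonempty -> append to chain.
Insert 851: h=1, bucket 1 nonempty -> append to chain.
Insert 677: h=2, bucket 2 nonempty -> append to chain.
Insert 850: h=0, bucket 0 nonempty -> append to chain.
Final buckets:
0: 665 -> 155 -> 885 -> 850
1: 941 -> 211 -> 851
2: 57 -> 677
3: -
4: -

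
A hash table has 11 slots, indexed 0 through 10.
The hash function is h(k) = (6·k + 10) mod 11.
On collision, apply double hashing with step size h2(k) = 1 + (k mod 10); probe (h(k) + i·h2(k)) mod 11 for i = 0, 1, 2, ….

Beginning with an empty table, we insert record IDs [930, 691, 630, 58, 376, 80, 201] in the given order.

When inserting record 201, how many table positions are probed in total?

930 hashes to 2; slot 2 is free → place at 2.
691 hashes to 9; slot 9 is free → place at 9.
630 hashes to 6; slot 6 is free → place at 6.
58 hashes to 6, h2=9; 6 taken → place at 4.
376 hashes to 0; slot 0 is free → place at 0.
80 hashes to 6, h2=1; 6 taken → place at 7.
201 hashes to 6, h2=2; 6 taken → place at 8.
Table: [376, —, 930, —, 58, —, 630, 80, 201, 691, —]

2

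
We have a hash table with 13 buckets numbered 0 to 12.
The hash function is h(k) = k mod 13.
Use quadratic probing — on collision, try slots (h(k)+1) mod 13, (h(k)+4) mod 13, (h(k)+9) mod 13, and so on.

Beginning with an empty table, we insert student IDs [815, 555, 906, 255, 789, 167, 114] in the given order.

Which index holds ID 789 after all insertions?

815 hashes to 9; slot 9 is free -> place at 9.
555 hashes to 9; 9 taken -> place at 10.
906 hashes to 9; 9,10 taken -> place at 0.
255 hashes to 8; slot 8 is free -> place at 8.
789 hashes to 9; 9,10,0 taken -> place at 5.
167 hashes to 11; slot 11 is free -> place at 11.
114 hashes to 10; 10,11 taken -> place at 1.
Table: [906, 114, ., ., ., 789, ., ., 255, 815, 555, 167, .]

5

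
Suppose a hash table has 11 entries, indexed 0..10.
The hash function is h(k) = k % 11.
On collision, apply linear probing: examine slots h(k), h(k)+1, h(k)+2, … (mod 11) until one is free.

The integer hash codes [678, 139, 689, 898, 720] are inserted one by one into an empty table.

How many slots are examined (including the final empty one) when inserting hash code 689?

3

Insert 678: h=7, slot 7 empty → index 7.
Insert 139: h=7, slot 7 occupied → index 8.
Insert 689: h=7, slots 7,8 occupied → index 9.
Insert 898: h=7, slots 7,8,9 occupied → index 10.
Insert 720: h=5, slot 5 empty → index 5.
Table: [., ., ., ., ., 720, ., 678, 139, 689, 898]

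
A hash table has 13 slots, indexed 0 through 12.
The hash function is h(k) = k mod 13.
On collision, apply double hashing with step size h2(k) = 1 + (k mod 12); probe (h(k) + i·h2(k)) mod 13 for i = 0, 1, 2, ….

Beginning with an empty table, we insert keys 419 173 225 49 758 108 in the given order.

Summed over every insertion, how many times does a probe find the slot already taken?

419 hashes to 3; slot 3 is free → place at 3.
173 hashes to 4; slot 4 is free → place at 4.
225 hashes to 4, h2=10; 4 taken → place at 1.
49 hashes to 10; slot 10 is free → place at 10.
758 hashes to 4, h2=3; 4 taken → place at 7.
108 hashes to 4, h2=1; 4 taken → place at 5.
Table: [., 225, ., 419, 173, 108, ., 758, ., ., 49, ., .]

3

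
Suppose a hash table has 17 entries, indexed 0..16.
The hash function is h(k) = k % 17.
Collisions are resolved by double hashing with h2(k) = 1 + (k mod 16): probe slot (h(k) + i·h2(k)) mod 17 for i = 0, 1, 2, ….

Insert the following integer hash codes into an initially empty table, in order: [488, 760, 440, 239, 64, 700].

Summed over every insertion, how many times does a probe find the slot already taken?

1

488: h=12 → slot 12
760: h=12, h2=9, probe 12,4 → slot 4
440: h=15 → slot 15
239: h=1 → slot 1
64: h=13 → slot 13
700: h=3 → slot 3
Table: [-, 239, -, 700, 760, -, -, -, -, -, -, -, 488, 64, -, 440, -]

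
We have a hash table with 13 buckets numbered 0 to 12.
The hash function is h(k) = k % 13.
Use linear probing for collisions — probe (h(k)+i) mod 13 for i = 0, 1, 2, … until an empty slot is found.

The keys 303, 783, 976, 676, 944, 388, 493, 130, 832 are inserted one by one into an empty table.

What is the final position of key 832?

303: h=4 -> slot 4
783: h=3 -> slot 3
976: h=1 -> slot 1
676: h=0 -> slot 0
944: h=8 -> slot 8
388: h=11 -> slot 11
493: h=12 -> slot 12
130: h=0, probe 0,1,2 -> slot 2
832: h=0, probe 0,1,2,3,4,5 -> slot 5
Table: [676, 976, 130, 783, 303, 832, —, —, 944, —, —, 388, 493]

5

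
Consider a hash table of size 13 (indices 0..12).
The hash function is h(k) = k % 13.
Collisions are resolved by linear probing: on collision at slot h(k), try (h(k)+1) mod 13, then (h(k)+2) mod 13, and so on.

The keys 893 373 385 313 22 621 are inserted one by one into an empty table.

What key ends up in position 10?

373

Insert 893: h=9, slot 9 empty -> index 9.
Insert 373: h=9, slot 9 occupied -> index 10.
Insert 385: h=8, slot 8 empty -> index 8.
Insert 313: h=1, slot 1 empty -> index 1.
Insert 22: h=9, slots 9,10 occupied -> index 11.
Insert 621: h=10, slots 10,11 occupied -> index 12.
Table: [_, 313, _, _, _, _, _, _, 385, 893, 373, 22, 621]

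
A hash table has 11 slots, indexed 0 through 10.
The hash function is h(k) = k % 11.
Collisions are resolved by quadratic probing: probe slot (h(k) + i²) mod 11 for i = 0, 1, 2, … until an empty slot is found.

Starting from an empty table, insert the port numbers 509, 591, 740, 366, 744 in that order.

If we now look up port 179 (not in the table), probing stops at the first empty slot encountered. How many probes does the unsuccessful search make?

4

Insert 509: h=3, slot 3 empty -> index 3.
Insert 591: h=8, slot 8 empty -> index 8.
Insert 740: h=3, slot 3 occupied -> index 4.
Insert 366: h=3, slots 3,4 occupied -> index 7.
Insert 744: h=7, slots 7,8 occupied -> index 0.
Table: [744, ∅, ∅, 509, 740, ∅, ∅, 366, 591, ∅, ∅]
Lookup 179: h=3, probe 3,4,7,1 → slot 1 empty, not found.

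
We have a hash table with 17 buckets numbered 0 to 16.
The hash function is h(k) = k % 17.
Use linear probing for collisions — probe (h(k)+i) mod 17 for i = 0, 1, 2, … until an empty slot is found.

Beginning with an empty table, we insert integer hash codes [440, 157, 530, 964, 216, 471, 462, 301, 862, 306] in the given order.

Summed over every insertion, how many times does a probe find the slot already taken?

15

440 hashes to 15; slot 15 is free => place at 15.
157 hashes to 4; slot 4 is free => place at 4.
530 hashes to 3; slot 3 is free => place at 3.
964 hashes to 12; slot 12 is free => place at 12.
216 hashes to 12; 12 taken => place at 13.
471 hashes to 12; 12,13 taken => place at 14.
462 hashes to 3; 3,4 taken => place at 5.
301 hashes to 12; 12,13,14,15 taken => place at 16.
862 hashes to 12; 12,13,14,15,16 taken => place at 0.
306 hashes to 0; 0 taken => place at 1.
Table: [862, 306, _, 530, 157, 462, _, _, _, _, _, _, 964, 216, 471, 440, 301]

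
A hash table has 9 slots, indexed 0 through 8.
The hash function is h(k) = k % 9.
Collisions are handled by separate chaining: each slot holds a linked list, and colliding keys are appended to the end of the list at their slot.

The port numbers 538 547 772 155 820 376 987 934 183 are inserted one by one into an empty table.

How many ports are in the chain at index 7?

5

Insert 538: h=7, bucket 7 empty → new chain.
Insert 547: h=7, bucket 7 nonempty → append to chain.
Insert 772: h=7, bucket 7 nonempty → append to chain.
Insert 155: h=2, bucket 2 empty → new chain.
Insert 820: h=1, bucket 1 empty → new chain.
Insert 376: h=7, bucket 7 nonempty → append to chain.
Insert 987: h=6, bucket 6 empty → new chain.
Insert 934: h=7, bucket 7 nonempty → append to chain.
Insert 183: h=3, bucket 3 empty → new chain.
Final buckets:
0: ∅
1: 820
2: 155
3: 183
4: ∅
5: ∅
6: 987
7: 538 -> 547 -> 772 -> 376 -> 934
8: ∅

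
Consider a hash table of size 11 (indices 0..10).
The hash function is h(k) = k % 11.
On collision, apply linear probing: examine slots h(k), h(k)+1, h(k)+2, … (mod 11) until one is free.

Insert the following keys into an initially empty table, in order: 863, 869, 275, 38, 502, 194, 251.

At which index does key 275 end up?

863: h=5 → slot 5
869: h=0 → slot 0
275: h=0, probe 0,1 → slot 1
38: h=5, probe 5,6 → slot 6
502: h=7 → slot 7
194: h=7, probe 7,8 → slot 8
251: h=9 → slot 9
Table: [869, 275, —, —, —, 863, 38, 502, 194, 251, —]

1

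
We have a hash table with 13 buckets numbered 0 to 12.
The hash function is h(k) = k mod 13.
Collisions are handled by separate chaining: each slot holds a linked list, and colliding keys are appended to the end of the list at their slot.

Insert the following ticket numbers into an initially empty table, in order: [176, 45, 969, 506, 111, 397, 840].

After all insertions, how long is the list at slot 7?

176 → bucket 7
45 → bucket 6
969 → bucket 7 (collision)
506 → bucket 12
111 → bucket 7 (collision)
397 → bucket 7 (collision)
840 → bucket 8
Final buckets:
0: _
1: _
2: _
3: _
4: _
5: _
6: 45
7: 176 -> 969 -> 111 -> 397
8: 840
9: _
10: _
11: _
12: 506

4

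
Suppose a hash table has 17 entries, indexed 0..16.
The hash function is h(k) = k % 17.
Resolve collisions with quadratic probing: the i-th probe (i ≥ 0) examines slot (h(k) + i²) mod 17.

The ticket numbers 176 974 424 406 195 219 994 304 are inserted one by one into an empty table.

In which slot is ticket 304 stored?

176: h=6 -> slot 6
974: h=5 -> slot 5
424: h=16 -> slot 16
406: h=15 -> slot 15
195: h=8 -> slot 8
219: h=15, probe 15,16,2 -> slot 2
994: h=8, probe 8,9 -> slot 9
304: h=15, probe 15,16,2,7 -> slot 7
Table: [-, -, 219, -, -, 974, 176, 304, 195, 994, -, -, -, -, -, 406, 424]

7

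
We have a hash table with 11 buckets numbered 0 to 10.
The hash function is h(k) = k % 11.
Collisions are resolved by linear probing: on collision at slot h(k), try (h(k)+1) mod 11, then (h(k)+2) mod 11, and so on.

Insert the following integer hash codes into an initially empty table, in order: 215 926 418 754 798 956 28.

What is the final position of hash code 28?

9

Insert 215: h=6, slot 6 empty -> index 6.
Insert 926: h=2, slot 2 empty -> index 2.
Insert 418: h=0, slot 0 empty -> index 0.
Insert 754: h=6, slot 6 occupied -> index 7.
Insert 798: h=6, slots 6,7 occupied -> index 8.
Insert 956: h=10, slot 10 empty -> index 10.
Insert 28: h=6, slots 6,7,8 occupied -> index 9.
Table: [418, —, 926, —, —, —, 215, 754, 798, 28, 956]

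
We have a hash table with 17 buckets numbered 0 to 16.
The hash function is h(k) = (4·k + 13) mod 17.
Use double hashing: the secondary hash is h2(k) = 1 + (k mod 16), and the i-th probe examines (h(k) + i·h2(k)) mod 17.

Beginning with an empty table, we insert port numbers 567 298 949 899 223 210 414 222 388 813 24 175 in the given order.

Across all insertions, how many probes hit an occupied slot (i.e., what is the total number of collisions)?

9

567 hashes to 3; slot 3 is free → place at 3.
298 hashes to 15; slot 15 is free → place at 15.
949 hashes to 1; slot 1 is free → place at 1.
899 hashes to 5; slot 5 is free → place at 5.
223 hashes to 4; slot 4 is free → place at 4.
210 hashes to 3, h2=3; 3 taken → place at 6.
414 hashes to 3, h2=15; 3,1 taken → place at 16.
222 hashes to 0; slot 0 is free → place at 0.
388 hashes to 1, h2=5; 1,6 taken → place at 11.
813 hashes to 1, h2=14; 1,15 taken → place at 12.
24 hashes to 7; slot 7 is free → place at 7.
175 hashes to 16, h2=16; 16,15 taken → place at 14.
Table: [222, 949, ., 567, 223, 899, 210, 24, ., ., ., 388, 813, ., 175, 298, 414]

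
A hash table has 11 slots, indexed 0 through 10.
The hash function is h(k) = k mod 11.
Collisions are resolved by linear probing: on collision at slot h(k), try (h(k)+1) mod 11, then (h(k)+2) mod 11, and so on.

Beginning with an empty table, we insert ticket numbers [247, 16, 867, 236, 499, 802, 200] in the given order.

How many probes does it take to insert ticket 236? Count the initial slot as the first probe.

247 hashes to 5; slot 5 is free => place at 5.
16 hashes to 5; 5 taken => place at 6.
867 hashes to 9; slot 9 is free => place at 9.
236 hashes to 5; 5,6 taken => place at 7.
499 hashes to 4; slot 4 is free => place at 4.
802 hashes to 10; slot 10 is free => place at 10.
200 hashes to 2; slot 2 is free => place at 2.
Table: [∅, ∅, 200, ∅, 499, 247, 16, 236, ∅, 867, 802]

3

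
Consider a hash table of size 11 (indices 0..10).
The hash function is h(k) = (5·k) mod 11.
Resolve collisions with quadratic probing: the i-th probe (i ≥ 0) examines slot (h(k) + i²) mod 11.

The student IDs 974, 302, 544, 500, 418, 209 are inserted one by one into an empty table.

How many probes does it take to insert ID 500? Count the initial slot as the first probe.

974: h=8 → slot 8
302: h=3 → slot 3
544: h=3, probe 3,4 → slot 4
500: h=3, probe 3,4,7 → slot 7
418: h=0 → slot 0
209: h=0, probe 0,1 → slot 1
Table: [418, 209, ., 302, 544, ., ., 500, 974, ., .]

3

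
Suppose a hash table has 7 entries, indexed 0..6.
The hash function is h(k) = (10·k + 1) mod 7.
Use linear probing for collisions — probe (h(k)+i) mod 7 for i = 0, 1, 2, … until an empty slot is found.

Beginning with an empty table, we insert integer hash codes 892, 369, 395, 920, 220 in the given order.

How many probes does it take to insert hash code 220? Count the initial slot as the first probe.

892: h=3 -> slot 3
369: h=2 -> slot 2
395: h=3, probe 3,4 -> slot 4
920: h=3, probe 3,4,5 -> slot 5
220: h=3, probe 3,4,5,6 -> slot 6
Table: [_, _, 369, 892, 395, 920, 220]

4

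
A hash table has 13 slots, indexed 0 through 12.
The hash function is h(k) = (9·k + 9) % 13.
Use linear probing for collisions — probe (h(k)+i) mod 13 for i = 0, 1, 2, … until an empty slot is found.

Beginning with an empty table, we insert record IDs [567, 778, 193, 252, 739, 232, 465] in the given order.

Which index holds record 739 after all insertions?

6

567: h=3 → slot 3
778: h=4 → slot 4
193: h=4, probe 4,5 → slot 5
252: h=2 → slot 2
739: h=4, probe 4,5,6 → slot 6
232: h=4, probe 4,5,6,7 → slot 7
465: h=8 → slot 8
Table: [., ., 252, 567, 778, 193, 739, 232, 465, ., ., ., .]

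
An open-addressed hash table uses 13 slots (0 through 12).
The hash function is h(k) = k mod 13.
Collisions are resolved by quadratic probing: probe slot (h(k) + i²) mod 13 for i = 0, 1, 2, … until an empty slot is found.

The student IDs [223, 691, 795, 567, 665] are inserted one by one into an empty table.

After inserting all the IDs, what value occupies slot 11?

665

Insert 223: h=2, slot 2 empty -> index 2.
Insert 691: h=2, slot 2 occupied -> index 3.
Insert 795: h=2, slots 2,3 occupied -> index 6.
Insert 567: h=8, slot 8 empty -> index 8.
Insert 665: h=2, slots 2,3,6 occupied -> index 11.
Table: [∅, ∅, 223, 691, ∅, ∅, 795, ∅, 567, ∅, ∅, 665, ∅]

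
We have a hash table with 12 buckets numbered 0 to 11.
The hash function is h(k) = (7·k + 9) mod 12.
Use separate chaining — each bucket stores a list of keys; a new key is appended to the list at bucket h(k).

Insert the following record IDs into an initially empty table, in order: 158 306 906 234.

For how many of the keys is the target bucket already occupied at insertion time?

158 → bucket 11
306 → bucket 3
906 → bucket 3 (collision)
234 → bucket 3 (collision)
Final buckets:
0: .
1: .
2: .
3: 306 -> 906 -> 234
4: .
5: .
6: .
7: .
8: .
9: .
10: .
11: 158

2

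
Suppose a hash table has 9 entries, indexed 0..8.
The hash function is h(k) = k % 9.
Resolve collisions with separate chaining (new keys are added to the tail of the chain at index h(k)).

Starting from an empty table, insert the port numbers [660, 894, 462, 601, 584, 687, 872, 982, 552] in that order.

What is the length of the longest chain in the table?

5

Insert 660: h=3, bucket 3 empty -> new chain.
Insert 894: h=3, bucket 3 nonempty -> append to chain.
Insert 462: h=3, bucket 3 nonempty -> append to chain.
Insert 601: h=7, bucket 7 empty -> new chain.
Insert 584: h=8, bucket 8 empty -> new chain.
Insert 687: h=3, bucket 3 nonempty -> append to chain.
Insert 872: h=8, bucket 8 nonempty -> append to chain.
Insert 982: h=1, bucket 1 empty -> new chain.
Insert 552: h=3, bucket 3 nonempty -> append to chain.
Final buckets:
0: —
1: 982
2: —
3: 660 -> 894 -> 462 -> 687 -> 552
4: —
5: —
6: —
7: 601
8: 584 -> 872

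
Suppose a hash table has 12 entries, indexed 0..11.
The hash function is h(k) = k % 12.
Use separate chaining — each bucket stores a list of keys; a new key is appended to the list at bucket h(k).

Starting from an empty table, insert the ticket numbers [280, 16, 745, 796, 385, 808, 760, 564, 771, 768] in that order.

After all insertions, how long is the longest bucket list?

280 → bucket 4
16 → bucket 4 (collision)
745 → bucket 1
796 → bucket 4 (collision)
385 → bucket 1 (collision)
808 → bucket 4 (collision)
760 → bucket 4 (collision)
564 → bucket 0
771 → bucket 3
768 → bucket 0 (collision)
Final buckets:
0: 564 -> 768
1: 745 -> 385
2: _
3: 771
4: 280 -> 16 -> 796 -> 808 -> 760
5: _
6: _
7: _
8: _
9: _
10: _
11: _

5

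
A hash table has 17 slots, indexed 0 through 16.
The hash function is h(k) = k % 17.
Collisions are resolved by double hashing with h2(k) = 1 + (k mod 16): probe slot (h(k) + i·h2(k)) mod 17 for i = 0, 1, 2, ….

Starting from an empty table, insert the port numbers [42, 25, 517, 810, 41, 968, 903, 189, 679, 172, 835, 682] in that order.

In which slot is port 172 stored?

3

Insert 42: h=8, slot 8 empty -> index 8.
Insert 25: h=8, h2=10, slot 8 occupied -> index 1.
Insert 517: h=7, slot 7 empty -> index 7.
Insert 810: h=11, slot 11 empty -> index 11.
Insert 41: h=7, h2=10, slot 7 occupied -> index 0.
Insert 968: h=16, slot 16 empty -> index 16.
Insert 903: h=2, slot 2 empty -> index 2.
Insert 189: h=2, h2=14, slots 2,16 occupied -> index 13.
Insert 679: h=16, h2=8, slots 16,7 occupied -> index 15.
Insert 172: h=2, h2=13, slots 2,15,11,7 occupied -> index 3.
Insert 835: h=2, h2=4, slot 2 occupied -> index 6.
Insert 682: h=2, h2=11, slots 2,13,7,1 occupied -> index 12.
Table: [41, 25, 903, 172, _, _, 835, 517, 42, _, _, 810, 682, 189, _, 679, 968]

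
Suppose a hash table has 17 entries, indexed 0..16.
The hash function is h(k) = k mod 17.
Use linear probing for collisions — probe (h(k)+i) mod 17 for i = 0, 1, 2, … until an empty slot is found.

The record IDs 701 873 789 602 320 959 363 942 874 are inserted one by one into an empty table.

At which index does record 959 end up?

9

701 hashes to 4; slot 4 is free -> place at 4.
873 hashes to 6; slot 6 is free -> place at 6.
789 hashes to 7; slot 7 is free -> place at 7.
602 hashes to 7; 7 taken -> place at 8.
320 hashes to 14; slot 14 is free -> place at 14.
959 hashes to 7; 7,8 taken -> place at 9.
363 hashes to 6; 6,7,8,9 taken -> place at 10.
942 hashes to 7; 7,8,9,10 taken -> place at 11.
874 hashes to 7; 7,8,9,10,11 taken -> place at 12.
Table: [_, _, _, _, 701, _, 873, 789, 602, 959, 363, 942, 874, _, 320, _, _]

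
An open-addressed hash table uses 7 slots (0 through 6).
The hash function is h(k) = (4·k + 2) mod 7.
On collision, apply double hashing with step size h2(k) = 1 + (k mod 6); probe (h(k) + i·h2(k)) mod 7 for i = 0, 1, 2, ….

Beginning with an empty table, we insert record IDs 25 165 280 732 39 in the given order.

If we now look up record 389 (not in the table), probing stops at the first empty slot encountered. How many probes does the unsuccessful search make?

2

Insert 25: h=4, slot 4 empty => index 4.
Insert 165: h=4, h2=4, slot 4 occupied => index 1.
Insert 280: h=2, slot 2 empty => index 2.
Insert 732: h=4, h2=1, slot 4 occupied => index 5.
Insert 39: h=4, h2=4, slots 4,1,5,2 occupied => index 6.
Table: [—, 165, 280, —, 25, 732, 39]
Lookup 389: h=4, h2=6, probe 4,3 → slot 3 empty, not found.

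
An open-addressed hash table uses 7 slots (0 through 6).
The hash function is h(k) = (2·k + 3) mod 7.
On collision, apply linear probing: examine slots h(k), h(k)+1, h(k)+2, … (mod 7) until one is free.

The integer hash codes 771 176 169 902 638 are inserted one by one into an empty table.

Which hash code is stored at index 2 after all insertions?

771: h=5 => slot 5
176: h=5, probe 5,6 => slot 6
169: h=5, probe 5,6,0 => slot 0
902: h=1 => slot 1
638: h=5, probe 5,6,0,1,2 => slot 2
Table: [169, 902, 638, ., ., 771, 176]

638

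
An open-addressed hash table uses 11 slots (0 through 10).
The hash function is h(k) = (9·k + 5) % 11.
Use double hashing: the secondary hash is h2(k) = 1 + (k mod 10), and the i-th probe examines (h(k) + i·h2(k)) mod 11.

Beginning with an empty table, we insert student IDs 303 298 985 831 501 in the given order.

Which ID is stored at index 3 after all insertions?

303: h=4 => slot 4
298: h=3 => slot 3
985: h=4, h2=6, probe 4,10 => slot 10
831: h=4, h2=2, probe 4,6 => slot 6
501: h=4, h2=2, probe 4,6,8 => slot 8
Table: [_, _, _, 298, 303, _, 831, _, 501, _, 985]

298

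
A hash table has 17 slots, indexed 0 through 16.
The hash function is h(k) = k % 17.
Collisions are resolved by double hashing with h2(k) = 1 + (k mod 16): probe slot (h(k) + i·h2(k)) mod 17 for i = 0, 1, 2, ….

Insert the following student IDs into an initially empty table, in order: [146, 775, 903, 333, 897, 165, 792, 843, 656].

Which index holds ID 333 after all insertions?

7

Insert 146: h=10, slot 10 empty → index 10.
Insert 775: h=10, h2=8, slot 10 occupied → index 1.
Insert 903: h=2, slot 2 empty → index 2.
Insert 333: h=10, h2=14, slot 10 occupied → index 7.
Insert 897: h=13, slot 13 empty → index 13.
Insert 165: h=12, slot 12 empty → index 12.
Insert 792: h=10, h2=9, slots 10,2 occupied → index 11.
Insert 843: h=10, h2=12, slot 10 occupied → index 5.
Insert 656: h=10, h2=1, slots 10,11,12,13 occupied → index 14.
Table: [-, 775, 903, -, -, 843, -, 333, -, -, 146, 792, 165, 897, 656, -, -]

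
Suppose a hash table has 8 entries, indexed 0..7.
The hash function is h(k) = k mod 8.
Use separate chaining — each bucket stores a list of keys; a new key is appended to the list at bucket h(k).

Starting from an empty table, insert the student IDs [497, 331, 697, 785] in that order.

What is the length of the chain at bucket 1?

3

497 → bucket 1
331 → bucket 3
697 → bucket 1 (collision)
785 → bucket 1 (collision)
Final buckets:
0: _
1: 497 -> 697 -> 785
2: _
3: 331
4: _
5: _
6: _
7: _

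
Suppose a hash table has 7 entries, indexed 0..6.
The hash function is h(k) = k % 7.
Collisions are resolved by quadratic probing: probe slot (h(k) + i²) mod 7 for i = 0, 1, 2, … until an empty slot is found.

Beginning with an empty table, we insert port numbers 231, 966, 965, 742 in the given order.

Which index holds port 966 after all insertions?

1

Insert 231: h=0, slot 0 empty → index 0.
Insert 966: h=0, slot 0 occupied → index 1.
Insert 965: h=6, slot 6 empty → index 6.
Insert 742: h=0, slots 0,1 occupied → index 4.
Table: [231, 966, _, _, 742, _, 965]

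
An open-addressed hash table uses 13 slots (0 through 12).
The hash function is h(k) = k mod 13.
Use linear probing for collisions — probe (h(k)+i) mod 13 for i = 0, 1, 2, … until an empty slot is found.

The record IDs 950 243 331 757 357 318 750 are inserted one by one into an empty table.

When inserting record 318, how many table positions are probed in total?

3

Insert 950: h=1, slot 1 empty -> index 1.
Insert 243: h=9, slot 9 empty -> index 9.
Insert 331: h=6, slot 6 empty -> index 6.
Insert 757: h=3, slot 3 empty -> index 3.
Insert 357: h=6, slot 6 occupied -> index 7.
Insert 318: h=6, slots 6,7 occupied -> index 8.
Insert 750: h=9, slot 9 occupied -> index 10.
Table: [∅, 950, ∅, 757, ∅, ∅, 331, 357, 318, 243, 750, ∅, ∅]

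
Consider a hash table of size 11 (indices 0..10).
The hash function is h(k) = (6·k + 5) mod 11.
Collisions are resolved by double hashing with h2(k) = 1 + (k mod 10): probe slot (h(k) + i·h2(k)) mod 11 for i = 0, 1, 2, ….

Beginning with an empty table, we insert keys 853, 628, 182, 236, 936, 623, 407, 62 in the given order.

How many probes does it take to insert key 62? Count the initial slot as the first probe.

2

853: h=8 => slot 8
628: h=0 => slot 0
182: h=8, h2=3, probe 8,0,3 => slot 3
236: h=2 => slot 2
936: h=0, h2=7, probe 0,7 => slot 7
623: h=3, h2=4, probe 3,7,0,4 => slot 4
407: h=5 => slot 5
62: h=3, h2=3, probe 3,6 => slot 6
Table: [628, —, 236, 182, 623, 407, 62, 936, 853, —, —]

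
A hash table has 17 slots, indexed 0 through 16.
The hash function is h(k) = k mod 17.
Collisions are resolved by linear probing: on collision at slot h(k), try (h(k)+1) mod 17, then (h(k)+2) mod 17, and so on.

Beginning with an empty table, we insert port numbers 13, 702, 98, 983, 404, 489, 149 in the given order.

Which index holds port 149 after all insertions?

Insert 13: h=13, slot 13 empty → index 13.
Insert 702: h=5, slot 5 empty → index 5.
Insert 98: h=13, slot 13 occupied → index 14.
Insert 983: h=14, slot 14 occupied → index 15.
Insert 404: h=13, slots 13,14,15 occupied → index 16.
Insert 489: h=13, slots 13,14,15,16 occupied → index 0.
Insert 149: h=13, slots 13,14,15,16,0 occupied → index 1.
Table: [489, 149, _, _, _, 702, _, _, _, _, _, _, _, 13, 98, 983, 404]

1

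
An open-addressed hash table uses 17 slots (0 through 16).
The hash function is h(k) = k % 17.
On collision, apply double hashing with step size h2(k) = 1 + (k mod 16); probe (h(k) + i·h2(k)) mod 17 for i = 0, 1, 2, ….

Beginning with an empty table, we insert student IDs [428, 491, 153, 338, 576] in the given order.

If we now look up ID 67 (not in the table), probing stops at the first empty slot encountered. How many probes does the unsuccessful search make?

Insert 428: h=3, slot 3 empty → index 3.
Insert 491: h=15, slot 15 empty → index 15.
Insert 153: h=0, slot 0 empty → index 0.
Insert 338: h=15, h2=3, slot 15 occupied → index 1.
Insert 576: h=15, h2=1, slot 15 occupied → index 16.
Table: [153, 338, ., 428, ., ., ., ., ., ., ., ., ., ., ., 491, 576]
Lookup 67: h=16, h2=4, probe 16,3,7 → slot 7 empty, not found.

3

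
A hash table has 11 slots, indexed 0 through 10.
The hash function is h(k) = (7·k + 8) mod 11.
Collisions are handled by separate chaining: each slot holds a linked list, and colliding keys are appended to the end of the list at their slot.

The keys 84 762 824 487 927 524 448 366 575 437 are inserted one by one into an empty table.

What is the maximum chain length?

Insert 84: h=2, bucket 2 empty -> new chain.
Insert 762: h=7, bucket 7 empty -> new chain.
Insert 824: h=1, bucket 1 empty -> new chain.
Insert 487: h=7, bucket 7 nonempty -> append to chain.
Insert 927: h=7, bucket 7 nonempty -> append to chain.
Insert 524: h=2, bucket 2 nonempty -> append to chain.
Insert 448: h=9, bucket 9 empty -> new chain.
Insert 366: h=7, bucket 7 nonempty -> append to chain.
Insert 575: h=7, bucket 7 nonempty -> append to chain.
Insert 437: h=9, bucket 9 nonempty -> append to chain.
Final buckets:
0: _
1: 824
2: 84 -> 524
3: _
4: _
5: _
6: _
7: 762 -> 487 -> 927 -> 366 -> 575
8: _
9: 448 -> 437
10: _

5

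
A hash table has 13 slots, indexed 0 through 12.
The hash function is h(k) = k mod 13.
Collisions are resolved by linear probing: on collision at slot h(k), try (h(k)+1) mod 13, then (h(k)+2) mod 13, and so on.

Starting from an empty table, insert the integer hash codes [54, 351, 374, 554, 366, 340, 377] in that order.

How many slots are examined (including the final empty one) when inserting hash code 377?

2

54: h=2 -> slot 2
351: h=0 -> slot 0
374: h=10 -> slot 10
554: h=8 -> slot 8
366: h=2, probe 2,3 -> slot 3
340: h=2, probe 2,3,4 -> slot 4
377: h=0, probe 0,1 -> slot 1
Table: [351, 377, 54, 366, 340, _, _, _, 554, _, 374, _, _]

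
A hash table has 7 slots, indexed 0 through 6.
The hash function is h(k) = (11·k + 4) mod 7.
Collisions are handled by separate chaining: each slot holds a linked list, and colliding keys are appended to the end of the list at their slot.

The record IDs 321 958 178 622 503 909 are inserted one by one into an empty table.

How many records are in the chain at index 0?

Insert 321: h=0, bucket 0 empty -> new chain.
Insert 958: h=0, bucket 0 nonempty -> append to chain.
Insert 178: h=2, bucket 2 empty -> new chain.
Insert 622: h=0, bucket 0 nonempty -> append to chain.
Insert 503: h=0, bucket 0 nonempty -> append to chain.
Insert 909: h=0, bucket 0 nonempty -> append to chain.
Final buckets:
0: 321 -> 958 -> 622 -> 503 -> 909
1: -
2: 178
3: -
4: -
5: -
6: -

5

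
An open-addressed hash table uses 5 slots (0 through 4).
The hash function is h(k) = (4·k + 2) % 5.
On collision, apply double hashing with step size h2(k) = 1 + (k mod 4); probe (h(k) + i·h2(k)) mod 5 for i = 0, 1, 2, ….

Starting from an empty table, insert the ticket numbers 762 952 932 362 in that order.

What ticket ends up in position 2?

932

762: h=0 => slot 0
952: h=0, h2=1, probe 0,1 => slot 1
932: h=0, h2=1, probe 0,1,2 => slot 2
362: h=0, h2=3, probe 0,3 => slot 3
Table: [762, 952, 932, 362, -]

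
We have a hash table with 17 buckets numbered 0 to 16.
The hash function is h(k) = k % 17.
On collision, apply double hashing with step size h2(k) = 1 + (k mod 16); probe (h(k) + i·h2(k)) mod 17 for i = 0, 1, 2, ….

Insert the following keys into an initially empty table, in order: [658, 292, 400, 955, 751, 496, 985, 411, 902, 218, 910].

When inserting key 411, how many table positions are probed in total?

Insert 658: h=12, slot 12 empty → index 12.
Insert 292: h=3, slot 3 empty → index 3.
Insert 400: h=9, slot 9 empty → index 9.
Insert 955: h=3, h2=12, slot 3 occupied → index 15.
Insert 751: h=3, h2=16, slot 3 occupied → index 2.
Insert 496: h=3, h2=1, slot 3 occupied → index 4.
Insert 985: h=16, slot 16 empty → index 16.
Insert 411: h=3, h2=12, slots 3,15 occupied → index 10.
Insert 902: h=1, slot 1 empty → index 1.
Insert 218: h=14, slot 14 empty → index 14.
Insert 910: h=9, h2=15, slot 9 occupied → index 7.
Table: [—, 902, 751, 292, 496, —, —, 910, —, 400, 411, —, 658, —, 218, 955, 985]

3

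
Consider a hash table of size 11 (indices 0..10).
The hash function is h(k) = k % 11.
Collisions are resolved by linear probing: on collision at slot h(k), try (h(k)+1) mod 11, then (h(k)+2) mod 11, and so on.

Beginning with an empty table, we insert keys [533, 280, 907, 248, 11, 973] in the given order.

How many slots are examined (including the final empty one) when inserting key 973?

5

533: h=5 => slot 5
280: h=5, probe 5,6 => slot 6
907: h=5, probe 5,6,7 => slot 7
248: h=6, probe 6,7,8 => slot 8
11: h=0 => slot 0
973: h=5, probe 5,6,7,8,9 => slot 9
Table: [11, _, _, _, _, 533, 280, 907, 248, 973, _]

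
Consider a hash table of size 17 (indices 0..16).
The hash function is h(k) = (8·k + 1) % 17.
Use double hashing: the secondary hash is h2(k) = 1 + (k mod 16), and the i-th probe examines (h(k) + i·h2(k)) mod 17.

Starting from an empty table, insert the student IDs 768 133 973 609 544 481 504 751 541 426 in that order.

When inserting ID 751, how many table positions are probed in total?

3

768: h=8 => slot 8
133: h=11 => slot 11
973: h=16 => slot 16
609: h=11, h2=2, probe 11,13 => slot 13
544: h=1 => slot 1
481: h=7 => slot 7
504: h=4 => slot 4
751: h=8, h2=16, probe 8,7,6 => slot 6
541: h=11, h2=14, probe 11,8,5 => slot 5
426: h=9 => slot 9
Table: [—, 544, —, —, 504, 541, 751, 481, 768, 426, —, 133, —, 609, —, —, 973]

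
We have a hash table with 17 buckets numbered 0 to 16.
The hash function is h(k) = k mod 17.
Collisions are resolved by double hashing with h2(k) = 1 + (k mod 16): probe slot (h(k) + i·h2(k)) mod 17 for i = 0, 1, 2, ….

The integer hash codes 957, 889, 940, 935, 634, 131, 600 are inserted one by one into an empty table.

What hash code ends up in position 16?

957: h=5 → slot 5
889: h=5, h2=10, probe 5,15 → slot 15
940: h=5, h2=13, probe 5,1 → slot 1
935: h=0 → slot 0
634: h=5, h2=11, probe 5,16 → slot 16
131: h=12 → slot 12
600: h=5, h2=9, probe 5,14 → slot 14
Table: [935, 940, ., ., ., 957, ., ., ., ., ., ., 131, ., 600, 889, 634]

634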